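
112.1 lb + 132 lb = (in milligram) 1.107e+08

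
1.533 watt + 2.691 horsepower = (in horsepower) 2.693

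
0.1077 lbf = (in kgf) 0.04885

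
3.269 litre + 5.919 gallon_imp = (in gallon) 7.972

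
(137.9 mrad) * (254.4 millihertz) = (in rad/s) 0.03508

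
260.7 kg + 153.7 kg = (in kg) 414.4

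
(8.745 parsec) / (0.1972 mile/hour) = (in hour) 8.503e+14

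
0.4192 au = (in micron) 6.271e+16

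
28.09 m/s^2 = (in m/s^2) 28.09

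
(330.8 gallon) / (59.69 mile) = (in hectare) 1.304e-09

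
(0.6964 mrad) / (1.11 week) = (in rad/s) 1.037e-09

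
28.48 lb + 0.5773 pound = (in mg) 1.318e+07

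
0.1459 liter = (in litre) 0.1459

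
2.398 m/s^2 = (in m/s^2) 2.398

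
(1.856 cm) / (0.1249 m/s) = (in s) 0.1486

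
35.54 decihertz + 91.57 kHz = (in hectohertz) 915.7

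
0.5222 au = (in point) 2.214e+14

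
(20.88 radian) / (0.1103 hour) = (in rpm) 0.5021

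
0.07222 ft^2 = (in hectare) 6.709e-07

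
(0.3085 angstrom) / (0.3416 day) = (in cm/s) 1.045e-13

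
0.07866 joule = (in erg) 7.866e+05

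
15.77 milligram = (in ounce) 0.0005563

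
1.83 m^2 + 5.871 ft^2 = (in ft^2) 25.57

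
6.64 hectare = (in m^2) 6.64e+04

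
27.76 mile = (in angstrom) 4.468e+14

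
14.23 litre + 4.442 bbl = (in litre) 720.5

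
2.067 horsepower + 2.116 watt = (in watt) 1543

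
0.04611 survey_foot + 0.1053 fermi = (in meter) 0.01405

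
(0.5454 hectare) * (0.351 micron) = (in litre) 1.914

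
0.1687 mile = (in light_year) 2.87e-14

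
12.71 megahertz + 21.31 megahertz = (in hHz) 3.402e+05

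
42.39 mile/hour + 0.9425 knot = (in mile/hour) 43.47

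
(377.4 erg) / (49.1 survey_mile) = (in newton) 4.776e-10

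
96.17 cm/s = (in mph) 2.151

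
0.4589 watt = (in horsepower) 0.0006154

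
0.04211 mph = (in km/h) 0.06777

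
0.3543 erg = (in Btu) 3.358e-11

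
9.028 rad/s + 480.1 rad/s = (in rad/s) 489.1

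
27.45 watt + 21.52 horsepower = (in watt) 1.607e+04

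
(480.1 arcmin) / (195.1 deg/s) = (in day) 4.747e-07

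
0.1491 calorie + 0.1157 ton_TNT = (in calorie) 1.157e+08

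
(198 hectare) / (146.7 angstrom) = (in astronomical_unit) 902.2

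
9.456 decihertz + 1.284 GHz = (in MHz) 1284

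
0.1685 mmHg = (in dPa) 224.6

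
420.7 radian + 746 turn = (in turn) 813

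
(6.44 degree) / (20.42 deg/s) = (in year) 1e-08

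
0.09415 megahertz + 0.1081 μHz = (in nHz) 9.415e+13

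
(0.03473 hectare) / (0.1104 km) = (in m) 3.146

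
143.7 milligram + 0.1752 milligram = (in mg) 143.9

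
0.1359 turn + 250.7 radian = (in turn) 40.04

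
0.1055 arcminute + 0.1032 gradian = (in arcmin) 5.678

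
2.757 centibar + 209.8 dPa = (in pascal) 2778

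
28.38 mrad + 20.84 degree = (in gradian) 24.96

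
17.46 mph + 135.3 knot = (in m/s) 77.41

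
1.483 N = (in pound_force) 0.3334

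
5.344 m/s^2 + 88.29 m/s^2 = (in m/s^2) 93.63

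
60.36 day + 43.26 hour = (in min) 8.951e+04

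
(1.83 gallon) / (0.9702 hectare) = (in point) 0.002024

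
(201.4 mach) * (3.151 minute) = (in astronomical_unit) 8.667e-05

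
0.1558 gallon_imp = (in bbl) 0.004455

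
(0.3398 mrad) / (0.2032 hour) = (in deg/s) 2.661e-05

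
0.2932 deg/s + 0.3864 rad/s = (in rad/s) 0.3915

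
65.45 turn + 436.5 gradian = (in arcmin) 1.437e+06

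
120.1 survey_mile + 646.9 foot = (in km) 193.5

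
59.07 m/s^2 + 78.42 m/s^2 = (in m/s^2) 137.5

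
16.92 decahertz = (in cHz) 1.692e+04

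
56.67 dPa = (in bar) 5.667e-05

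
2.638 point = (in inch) 0.03664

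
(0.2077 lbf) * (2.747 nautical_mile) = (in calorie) 1123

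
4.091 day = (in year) 0.01121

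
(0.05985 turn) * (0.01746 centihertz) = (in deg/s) 0.003762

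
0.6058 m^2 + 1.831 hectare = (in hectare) 1.831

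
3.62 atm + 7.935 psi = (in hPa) 4215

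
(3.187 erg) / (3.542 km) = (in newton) 8.998e-11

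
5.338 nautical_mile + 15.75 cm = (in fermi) 9.886e+18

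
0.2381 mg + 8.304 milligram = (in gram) 0.008542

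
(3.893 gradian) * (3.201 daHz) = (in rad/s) 1.957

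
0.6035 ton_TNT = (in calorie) 6.035e+08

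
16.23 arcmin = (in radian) 0.004721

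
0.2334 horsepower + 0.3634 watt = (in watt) 174.4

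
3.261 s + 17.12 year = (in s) 5.399e+08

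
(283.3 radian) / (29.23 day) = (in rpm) 0.001071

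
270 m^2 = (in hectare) 0.027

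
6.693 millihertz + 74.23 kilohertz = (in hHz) 742.3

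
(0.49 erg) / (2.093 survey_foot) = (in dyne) 0.007681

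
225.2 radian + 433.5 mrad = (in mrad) 2.256e+05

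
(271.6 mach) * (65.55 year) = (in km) 1.912e+11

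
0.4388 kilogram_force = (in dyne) 4.303e+05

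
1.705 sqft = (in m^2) 0.1584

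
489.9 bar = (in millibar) 4.899e+05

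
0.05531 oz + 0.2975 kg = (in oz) 10.55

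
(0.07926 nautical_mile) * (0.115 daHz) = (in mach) 0.4958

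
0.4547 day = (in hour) 10.91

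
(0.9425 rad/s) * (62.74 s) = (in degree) 3388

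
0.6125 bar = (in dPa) 6.125e+05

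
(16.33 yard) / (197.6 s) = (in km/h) 0.272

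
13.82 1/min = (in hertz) 0.2303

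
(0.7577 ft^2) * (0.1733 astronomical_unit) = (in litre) 1.825e+12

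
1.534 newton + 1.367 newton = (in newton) 2.901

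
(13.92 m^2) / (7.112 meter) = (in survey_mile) 0.001216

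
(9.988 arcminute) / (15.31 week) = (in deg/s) 1.798e-08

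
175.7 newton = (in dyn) 1.757e+07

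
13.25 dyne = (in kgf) 1.351e-05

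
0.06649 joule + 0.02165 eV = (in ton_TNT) 1.589e-11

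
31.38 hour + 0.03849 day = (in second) 1.163e+05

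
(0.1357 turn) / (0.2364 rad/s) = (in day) 4.174e-05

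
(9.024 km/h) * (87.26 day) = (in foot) 6.2e+07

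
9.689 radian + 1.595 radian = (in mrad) 1.128e+04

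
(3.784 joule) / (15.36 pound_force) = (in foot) 0.1817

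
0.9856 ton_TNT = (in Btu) 3.909e+06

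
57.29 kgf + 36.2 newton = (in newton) 598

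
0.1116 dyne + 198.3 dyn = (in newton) 0.001984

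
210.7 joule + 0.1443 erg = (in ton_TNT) 5.036e-08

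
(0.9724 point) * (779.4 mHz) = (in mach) 7.852e-07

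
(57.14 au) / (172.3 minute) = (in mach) 2.428e+06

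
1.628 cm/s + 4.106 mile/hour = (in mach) 0.005439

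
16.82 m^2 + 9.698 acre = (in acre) 9.702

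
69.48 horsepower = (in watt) 5.181e+04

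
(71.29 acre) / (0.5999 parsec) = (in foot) 5.113e-11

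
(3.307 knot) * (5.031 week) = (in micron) 5.177e+12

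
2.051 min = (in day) 0.001424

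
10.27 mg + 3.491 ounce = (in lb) 0.2182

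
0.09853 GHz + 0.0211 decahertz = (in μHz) 9.853e+13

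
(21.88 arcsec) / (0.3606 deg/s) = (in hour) 4.682e-06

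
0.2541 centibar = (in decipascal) 2541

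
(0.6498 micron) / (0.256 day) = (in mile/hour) 6.572e-11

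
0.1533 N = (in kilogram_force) 0.01563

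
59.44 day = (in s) 5.136e+06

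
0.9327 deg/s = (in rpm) 0.1555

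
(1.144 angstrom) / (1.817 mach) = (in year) 5.863e-21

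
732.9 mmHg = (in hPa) 977.1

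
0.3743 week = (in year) 0.007178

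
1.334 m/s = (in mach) 0.003918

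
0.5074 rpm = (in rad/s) 0.05313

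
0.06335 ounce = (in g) 1.796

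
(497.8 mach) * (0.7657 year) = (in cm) 4.093e+14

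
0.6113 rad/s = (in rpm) 5.837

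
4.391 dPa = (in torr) 0.003294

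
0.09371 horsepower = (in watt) 69.88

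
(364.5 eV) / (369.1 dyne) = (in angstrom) 0.0001582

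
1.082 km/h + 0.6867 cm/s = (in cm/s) 30.74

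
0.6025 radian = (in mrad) 602.5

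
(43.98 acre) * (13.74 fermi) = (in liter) 2.445e-06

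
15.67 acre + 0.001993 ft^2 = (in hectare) 6.341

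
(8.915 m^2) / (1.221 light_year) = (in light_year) 8.157e-32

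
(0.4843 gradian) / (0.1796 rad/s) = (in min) 0.000706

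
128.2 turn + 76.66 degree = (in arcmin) 2.774e+06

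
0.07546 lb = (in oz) 1.207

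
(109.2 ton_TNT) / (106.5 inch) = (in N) 1.689e+11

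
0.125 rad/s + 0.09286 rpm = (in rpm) 1.287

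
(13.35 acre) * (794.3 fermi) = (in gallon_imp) 9.439e-06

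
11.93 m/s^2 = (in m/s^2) 11.93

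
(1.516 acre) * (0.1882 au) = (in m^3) 1.727e+14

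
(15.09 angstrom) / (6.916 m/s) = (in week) 3.608e-16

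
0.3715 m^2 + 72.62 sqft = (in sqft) 76.62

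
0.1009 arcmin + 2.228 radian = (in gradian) 141.8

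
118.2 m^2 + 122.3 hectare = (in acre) 302.2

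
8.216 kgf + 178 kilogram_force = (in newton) 1826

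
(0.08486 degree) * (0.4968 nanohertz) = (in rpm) 7.026e-12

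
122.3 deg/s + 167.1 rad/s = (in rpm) 1616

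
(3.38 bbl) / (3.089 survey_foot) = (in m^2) 0.5707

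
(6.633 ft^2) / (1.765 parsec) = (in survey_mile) 7.031e-21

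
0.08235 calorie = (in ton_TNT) 8.235e-11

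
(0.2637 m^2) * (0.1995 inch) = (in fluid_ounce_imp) 47.03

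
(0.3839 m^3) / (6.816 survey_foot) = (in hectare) 1.848e-05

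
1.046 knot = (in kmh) 1.937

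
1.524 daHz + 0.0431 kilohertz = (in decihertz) 583.4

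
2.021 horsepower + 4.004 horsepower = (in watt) 4493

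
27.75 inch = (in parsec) 2.284e-17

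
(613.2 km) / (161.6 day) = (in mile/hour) 0.09824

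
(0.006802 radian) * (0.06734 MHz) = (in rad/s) 458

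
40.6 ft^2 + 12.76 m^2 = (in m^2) 16.53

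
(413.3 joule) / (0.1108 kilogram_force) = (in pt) 1.078e+06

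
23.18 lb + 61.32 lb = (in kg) 38.33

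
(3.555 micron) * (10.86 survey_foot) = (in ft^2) 0.0001267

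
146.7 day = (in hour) 3521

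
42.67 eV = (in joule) 6.836e-18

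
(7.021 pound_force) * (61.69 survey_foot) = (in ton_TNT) 1.404e-07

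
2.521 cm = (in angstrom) 2.521e+08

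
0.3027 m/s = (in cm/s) 30.27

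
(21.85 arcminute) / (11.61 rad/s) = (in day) 6.336e-09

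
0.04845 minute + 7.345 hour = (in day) 0.3061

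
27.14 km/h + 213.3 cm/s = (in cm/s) 967.2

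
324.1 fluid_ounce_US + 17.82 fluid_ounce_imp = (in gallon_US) 2.666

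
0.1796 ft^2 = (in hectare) 1.669e-06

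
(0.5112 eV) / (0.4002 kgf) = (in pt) 5.916e-17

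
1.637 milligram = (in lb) 3.609e-06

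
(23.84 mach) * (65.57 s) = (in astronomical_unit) 3.558e-06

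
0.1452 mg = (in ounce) 5.122e-06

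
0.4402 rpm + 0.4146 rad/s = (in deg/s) 26.4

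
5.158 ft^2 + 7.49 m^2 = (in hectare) 0.0007969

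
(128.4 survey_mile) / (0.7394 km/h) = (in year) 0.0319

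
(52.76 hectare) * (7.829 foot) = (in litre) 1.259e+09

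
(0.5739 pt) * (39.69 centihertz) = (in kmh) 0.0002893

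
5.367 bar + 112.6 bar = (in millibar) 1.18e+05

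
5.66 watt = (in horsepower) 0.00759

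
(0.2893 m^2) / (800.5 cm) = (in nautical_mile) 1.951e-05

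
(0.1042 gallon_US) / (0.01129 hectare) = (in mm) 0.003494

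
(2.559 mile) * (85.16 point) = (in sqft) 1332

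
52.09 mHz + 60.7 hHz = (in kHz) 6.07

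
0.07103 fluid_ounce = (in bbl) 1.321e-05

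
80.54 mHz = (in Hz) 0.08054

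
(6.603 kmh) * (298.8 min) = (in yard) 3.596e+04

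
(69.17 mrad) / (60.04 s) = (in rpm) 0.011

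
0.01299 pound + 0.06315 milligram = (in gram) 5.892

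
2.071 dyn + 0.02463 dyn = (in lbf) 4.711e-06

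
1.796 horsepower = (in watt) 1339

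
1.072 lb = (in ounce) 17.15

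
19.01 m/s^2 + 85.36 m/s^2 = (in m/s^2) 104.4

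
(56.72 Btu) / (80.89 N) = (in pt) 2.097e+06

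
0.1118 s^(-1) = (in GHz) 1.118e-10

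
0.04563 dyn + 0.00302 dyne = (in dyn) 0.04865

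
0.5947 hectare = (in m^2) 5947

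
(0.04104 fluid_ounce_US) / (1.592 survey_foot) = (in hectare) 2.501e-10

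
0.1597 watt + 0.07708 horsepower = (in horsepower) 0.07729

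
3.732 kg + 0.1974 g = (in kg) 3.732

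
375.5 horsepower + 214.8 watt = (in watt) 2.802e+05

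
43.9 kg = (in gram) 4.39e+04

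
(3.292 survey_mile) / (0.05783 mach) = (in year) 8.532e-06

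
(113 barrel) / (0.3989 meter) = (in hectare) 0.004504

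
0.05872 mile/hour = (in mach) 7.709e-05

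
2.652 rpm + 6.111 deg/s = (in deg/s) 22.02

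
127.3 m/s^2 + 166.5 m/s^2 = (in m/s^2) 293.8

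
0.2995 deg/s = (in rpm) 0.04992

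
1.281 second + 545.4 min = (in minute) 545.4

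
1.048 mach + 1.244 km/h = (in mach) 1.049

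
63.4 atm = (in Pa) 6.424e+06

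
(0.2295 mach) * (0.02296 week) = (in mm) 1.085e+09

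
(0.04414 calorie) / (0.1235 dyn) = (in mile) 92.92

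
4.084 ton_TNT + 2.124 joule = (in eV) 1.067e+29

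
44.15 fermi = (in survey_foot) 1.448e-13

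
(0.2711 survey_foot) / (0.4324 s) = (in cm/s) 19.11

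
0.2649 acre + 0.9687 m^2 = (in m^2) 1073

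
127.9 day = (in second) 1.105e+07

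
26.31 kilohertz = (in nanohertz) 2.631e+13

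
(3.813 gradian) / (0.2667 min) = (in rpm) 0.03574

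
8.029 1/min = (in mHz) 133.8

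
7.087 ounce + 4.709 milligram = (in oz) 7.087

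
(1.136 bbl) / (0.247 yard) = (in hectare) 7.997e-05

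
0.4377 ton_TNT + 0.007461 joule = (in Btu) 1.736e+06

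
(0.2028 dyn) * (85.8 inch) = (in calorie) 1.056e-06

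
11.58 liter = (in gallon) 3.059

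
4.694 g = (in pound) 0.01035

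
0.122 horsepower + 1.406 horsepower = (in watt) 1139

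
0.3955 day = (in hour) 9.492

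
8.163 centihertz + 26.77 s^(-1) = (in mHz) 2.685e+04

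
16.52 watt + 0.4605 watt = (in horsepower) 0.02277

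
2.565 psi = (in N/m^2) 1.769e+04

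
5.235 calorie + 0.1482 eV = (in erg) 2.19e+08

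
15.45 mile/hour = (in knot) 13.43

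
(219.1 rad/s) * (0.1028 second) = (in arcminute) 7.743e+04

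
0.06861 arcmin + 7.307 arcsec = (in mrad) 0.05538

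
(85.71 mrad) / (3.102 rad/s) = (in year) 8.762e-10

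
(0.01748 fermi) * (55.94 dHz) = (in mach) 2.872e-19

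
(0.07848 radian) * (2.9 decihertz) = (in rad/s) 0.02276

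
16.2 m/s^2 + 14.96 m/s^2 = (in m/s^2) 31.16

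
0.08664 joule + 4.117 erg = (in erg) 8.664e+05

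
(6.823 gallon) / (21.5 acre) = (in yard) 3.246e-07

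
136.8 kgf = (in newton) 1342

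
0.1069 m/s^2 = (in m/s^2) 0.1069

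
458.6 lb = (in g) 2.08e+05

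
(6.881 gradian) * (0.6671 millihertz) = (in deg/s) 0.004131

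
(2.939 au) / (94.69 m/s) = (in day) 5.374e+04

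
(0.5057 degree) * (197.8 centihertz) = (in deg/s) 1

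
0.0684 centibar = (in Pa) 68.4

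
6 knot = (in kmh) 11.11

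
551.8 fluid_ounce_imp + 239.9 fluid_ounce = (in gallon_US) 6.016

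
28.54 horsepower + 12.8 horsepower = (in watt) 3.083e+04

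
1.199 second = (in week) 1.982e-06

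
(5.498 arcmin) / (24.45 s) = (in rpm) 0.0006246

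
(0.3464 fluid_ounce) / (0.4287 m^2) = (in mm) 0.0239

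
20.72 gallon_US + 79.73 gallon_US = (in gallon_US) 100.4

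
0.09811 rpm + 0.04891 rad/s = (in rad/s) 0.05918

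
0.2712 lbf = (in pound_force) 0.2712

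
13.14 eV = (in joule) 2.105e-18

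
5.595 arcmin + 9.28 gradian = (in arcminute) 506.7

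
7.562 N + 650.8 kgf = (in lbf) 1436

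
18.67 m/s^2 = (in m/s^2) 18.67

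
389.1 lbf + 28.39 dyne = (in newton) 1731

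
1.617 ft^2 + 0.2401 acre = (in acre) 0.2401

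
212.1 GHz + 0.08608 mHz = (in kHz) 2.121e+08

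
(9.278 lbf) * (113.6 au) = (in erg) 7.014e+21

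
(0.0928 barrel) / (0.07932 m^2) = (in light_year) 1.966e-17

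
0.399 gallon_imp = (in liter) 1.814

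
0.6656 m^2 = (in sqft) 7.164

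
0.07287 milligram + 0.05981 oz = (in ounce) 0.05981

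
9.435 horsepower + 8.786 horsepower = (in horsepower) 18.22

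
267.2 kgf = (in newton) 2620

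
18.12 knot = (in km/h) 33.56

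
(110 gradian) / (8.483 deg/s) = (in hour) 0.003242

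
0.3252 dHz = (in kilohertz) 3.252e-05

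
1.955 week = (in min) 1.971e+04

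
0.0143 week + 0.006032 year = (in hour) 55.24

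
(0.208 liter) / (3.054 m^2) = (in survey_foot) 0.0002234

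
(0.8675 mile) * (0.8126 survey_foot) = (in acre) 0.08545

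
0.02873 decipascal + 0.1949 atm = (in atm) 0.1949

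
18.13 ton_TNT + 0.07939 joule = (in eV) 4.735e+29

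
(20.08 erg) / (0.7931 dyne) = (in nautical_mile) 0.0001367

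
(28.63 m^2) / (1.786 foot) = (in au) 3.516e-10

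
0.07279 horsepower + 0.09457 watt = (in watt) 54.37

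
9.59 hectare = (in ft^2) 1.032e+06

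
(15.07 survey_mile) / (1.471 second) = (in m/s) 1.649e+04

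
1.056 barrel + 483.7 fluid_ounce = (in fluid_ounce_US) 6161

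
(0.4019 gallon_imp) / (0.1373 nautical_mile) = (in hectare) 7.185e-10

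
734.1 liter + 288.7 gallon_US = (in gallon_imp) 401.9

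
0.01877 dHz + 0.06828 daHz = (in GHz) 6.847e-10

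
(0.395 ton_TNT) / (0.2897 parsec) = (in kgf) 1.885e-08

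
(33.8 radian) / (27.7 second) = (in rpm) 11.65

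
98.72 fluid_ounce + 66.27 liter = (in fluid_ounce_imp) 2435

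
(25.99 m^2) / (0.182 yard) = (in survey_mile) 0.09704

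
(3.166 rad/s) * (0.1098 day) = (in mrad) 3.003e+07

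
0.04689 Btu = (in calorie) 11.82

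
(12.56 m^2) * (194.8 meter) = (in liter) 2.447e+06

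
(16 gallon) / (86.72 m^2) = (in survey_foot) 0.002291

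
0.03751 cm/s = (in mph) 0.0008391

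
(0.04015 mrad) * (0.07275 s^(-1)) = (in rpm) 2.789e-05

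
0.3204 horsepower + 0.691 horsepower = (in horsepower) 1.011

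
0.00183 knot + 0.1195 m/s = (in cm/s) 12.04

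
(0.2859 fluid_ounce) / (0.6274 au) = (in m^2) 9.008e-17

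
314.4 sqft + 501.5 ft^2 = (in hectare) 0.00758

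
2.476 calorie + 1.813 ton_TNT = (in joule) 7.586e+09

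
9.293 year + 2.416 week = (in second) 2.945e+08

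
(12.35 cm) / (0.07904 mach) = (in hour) 1.275e-06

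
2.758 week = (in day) 19.31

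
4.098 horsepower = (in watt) 3056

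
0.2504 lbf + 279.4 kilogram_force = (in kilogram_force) 279.5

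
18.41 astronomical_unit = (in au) 18.41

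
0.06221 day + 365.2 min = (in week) 0.04512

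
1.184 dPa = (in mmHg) 0.0008881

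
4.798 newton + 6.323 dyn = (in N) 4.798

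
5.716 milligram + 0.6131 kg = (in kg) 0.6131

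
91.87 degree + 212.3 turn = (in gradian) 8.502e+04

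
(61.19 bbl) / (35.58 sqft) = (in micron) 2.943e+06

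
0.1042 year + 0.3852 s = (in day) 38.03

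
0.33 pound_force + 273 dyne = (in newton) 1.471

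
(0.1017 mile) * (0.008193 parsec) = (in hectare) 4.138e+12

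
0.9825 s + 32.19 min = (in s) 1932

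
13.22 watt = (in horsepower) 0.01773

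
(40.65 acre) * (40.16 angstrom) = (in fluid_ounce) 22.34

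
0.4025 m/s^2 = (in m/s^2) 0.4025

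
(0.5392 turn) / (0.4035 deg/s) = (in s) 481.1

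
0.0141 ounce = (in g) 0.3997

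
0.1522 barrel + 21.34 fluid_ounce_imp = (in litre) 24.8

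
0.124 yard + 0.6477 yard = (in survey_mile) 0.0004385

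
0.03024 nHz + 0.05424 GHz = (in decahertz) 5.424e+06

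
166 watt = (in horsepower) 0.2226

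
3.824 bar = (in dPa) 3.824e+06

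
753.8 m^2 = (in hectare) 0.07538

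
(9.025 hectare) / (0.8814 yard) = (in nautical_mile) 60.46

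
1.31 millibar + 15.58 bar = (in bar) 15.58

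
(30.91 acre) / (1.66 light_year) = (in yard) 8.711e-12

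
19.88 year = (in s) 6.269e+08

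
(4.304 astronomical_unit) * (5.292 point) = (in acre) 2.97e+05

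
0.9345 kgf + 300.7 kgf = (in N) 2958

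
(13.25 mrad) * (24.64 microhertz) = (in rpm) 3.118e-06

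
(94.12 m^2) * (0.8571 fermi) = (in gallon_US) 2.131e-11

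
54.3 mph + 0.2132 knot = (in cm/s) 2438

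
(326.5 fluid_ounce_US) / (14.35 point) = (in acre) 0.0004713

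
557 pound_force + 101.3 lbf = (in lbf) 658.3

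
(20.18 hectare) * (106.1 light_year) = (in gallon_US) 5.351e+25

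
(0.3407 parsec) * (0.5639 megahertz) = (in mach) 1.741e+19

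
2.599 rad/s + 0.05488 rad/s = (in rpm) 25.34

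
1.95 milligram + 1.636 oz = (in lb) 0.1023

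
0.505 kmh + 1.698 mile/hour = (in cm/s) 89.94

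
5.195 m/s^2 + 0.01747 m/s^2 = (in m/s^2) 5.212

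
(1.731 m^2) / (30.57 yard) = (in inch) 2.438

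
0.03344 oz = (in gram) 0.948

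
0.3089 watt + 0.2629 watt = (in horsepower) 0.0007668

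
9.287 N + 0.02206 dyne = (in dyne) 9.287e+05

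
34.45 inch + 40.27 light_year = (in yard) 4.166e+17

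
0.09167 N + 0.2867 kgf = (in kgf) 0.296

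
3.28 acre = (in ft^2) 1.429e+05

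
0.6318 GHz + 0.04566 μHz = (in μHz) 6.318e+14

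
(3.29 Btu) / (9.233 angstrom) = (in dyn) 3.759e+17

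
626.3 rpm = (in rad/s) 65.59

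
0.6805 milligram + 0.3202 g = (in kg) 0.0003209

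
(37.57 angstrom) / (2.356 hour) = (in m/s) 4.43e-13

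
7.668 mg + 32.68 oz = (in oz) 32.68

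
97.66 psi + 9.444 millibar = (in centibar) 674.3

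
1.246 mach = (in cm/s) 4.243e+04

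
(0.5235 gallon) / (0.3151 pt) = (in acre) 0.004405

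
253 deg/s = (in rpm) 42.17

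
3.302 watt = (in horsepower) 0.004428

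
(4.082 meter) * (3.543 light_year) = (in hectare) 1.368e+13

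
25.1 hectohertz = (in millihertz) 2.51e+06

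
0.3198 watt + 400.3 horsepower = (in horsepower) 400.3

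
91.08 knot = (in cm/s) 4686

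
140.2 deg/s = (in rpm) 23.37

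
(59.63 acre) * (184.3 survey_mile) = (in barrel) 4.502e+11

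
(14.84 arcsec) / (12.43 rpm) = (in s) 5.527e-05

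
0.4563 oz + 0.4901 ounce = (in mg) 2.683e+04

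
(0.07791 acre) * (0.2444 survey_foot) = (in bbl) 147.7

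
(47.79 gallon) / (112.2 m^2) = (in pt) 4.57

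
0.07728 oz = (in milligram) 2191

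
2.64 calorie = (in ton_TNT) 2.64e-09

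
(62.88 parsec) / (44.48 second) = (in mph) 9.758e+16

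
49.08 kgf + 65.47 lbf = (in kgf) 78.78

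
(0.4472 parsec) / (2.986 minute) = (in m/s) 7.702e+13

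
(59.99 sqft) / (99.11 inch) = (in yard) 2.421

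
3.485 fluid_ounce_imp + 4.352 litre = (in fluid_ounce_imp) 156.7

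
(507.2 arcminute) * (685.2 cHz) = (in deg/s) 57.92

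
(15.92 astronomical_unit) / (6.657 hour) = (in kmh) 3.578e+08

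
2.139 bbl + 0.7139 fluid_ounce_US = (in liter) 340.1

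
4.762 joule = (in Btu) 0.004514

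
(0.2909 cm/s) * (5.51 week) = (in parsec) 3.142e-13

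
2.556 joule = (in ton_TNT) 6.109e-10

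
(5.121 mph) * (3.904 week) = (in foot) 1.773e+07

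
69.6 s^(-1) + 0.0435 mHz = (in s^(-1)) 69.6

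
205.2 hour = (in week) 1.221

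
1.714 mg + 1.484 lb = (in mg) 6.731e+05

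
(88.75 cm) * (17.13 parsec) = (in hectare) 4.691e+13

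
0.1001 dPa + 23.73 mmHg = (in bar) 0.03164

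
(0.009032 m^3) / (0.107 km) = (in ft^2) 0.0009086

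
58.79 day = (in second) 5.079e+06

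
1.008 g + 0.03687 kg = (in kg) 0.03788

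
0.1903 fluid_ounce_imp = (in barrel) 3.401e-05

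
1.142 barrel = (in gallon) 47.96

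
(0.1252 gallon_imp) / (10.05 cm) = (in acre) 1.399e-06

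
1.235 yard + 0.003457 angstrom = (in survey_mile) 0.0007017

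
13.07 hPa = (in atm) 0.0129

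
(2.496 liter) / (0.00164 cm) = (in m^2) 152.2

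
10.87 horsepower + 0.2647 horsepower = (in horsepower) 11.13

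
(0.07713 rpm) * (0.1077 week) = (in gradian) 3.349e+04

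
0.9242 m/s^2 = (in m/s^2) 0.9242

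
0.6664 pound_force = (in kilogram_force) 0.3023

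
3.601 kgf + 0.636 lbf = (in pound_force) 8.575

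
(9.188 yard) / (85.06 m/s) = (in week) 1.633e-07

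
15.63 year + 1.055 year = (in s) 5.262e+08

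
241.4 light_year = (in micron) 2.284e+24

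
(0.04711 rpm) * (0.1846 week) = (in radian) 550.8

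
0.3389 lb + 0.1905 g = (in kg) 0.1539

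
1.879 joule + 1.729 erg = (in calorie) 0.4491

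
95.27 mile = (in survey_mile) 95.27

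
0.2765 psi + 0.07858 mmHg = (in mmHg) 14.38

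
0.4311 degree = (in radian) 0.007524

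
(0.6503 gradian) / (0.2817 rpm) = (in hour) 9.619e-05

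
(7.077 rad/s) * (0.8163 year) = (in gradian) 1.16e+10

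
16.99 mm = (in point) 48.16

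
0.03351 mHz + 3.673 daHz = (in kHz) 0.03673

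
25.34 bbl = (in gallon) 1064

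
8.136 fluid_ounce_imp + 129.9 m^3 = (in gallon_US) 3.432e+04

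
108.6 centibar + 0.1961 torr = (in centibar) 108.6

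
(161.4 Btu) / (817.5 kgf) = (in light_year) 2.245e-15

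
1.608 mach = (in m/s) 547.5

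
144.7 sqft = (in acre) 0.003322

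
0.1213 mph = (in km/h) 0.1952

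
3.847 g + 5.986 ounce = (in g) 173.5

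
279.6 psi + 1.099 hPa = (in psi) 279.6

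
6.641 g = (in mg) 6641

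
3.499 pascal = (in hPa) 0.03499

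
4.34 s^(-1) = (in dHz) 43.4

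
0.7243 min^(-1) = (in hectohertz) 0.0001207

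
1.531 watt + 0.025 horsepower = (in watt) 20.17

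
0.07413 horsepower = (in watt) 55.28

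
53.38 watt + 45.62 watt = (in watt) 99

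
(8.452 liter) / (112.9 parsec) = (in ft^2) 2.611e-20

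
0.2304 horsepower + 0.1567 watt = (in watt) 172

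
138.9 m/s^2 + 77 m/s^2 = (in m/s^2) 215.9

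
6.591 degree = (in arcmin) 395.5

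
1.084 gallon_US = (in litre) 4.103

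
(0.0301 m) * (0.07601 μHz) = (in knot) 4.447e-09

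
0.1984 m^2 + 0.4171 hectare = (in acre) 1.031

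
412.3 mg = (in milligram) 412.3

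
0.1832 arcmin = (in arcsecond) 10.99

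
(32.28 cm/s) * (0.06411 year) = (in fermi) 6.526e+20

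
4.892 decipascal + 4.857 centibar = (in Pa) 4857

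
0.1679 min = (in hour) 0.002798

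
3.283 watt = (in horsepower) 0.004403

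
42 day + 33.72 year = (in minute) 1.778e+07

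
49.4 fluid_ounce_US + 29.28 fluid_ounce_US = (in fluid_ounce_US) 78.68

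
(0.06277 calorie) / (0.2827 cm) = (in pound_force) 20.88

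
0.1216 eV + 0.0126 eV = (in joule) 2.15e-20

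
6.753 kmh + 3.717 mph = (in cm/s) 353.7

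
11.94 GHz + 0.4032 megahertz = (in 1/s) 1.194e+10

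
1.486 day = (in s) 1.284e+05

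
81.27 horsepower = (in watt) 6.06e+04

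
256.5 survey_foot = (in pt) 2.216e+05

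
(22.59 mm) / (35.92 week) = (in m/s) 1.04e-09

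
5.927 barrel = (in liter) 942.3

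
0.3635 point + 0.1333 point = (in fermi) 1.753e+11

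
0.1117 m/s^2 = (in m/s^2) 0.1117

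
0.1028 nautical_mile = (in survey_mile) 0.1183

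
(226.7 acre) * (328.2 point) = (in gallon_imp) 2.337e+07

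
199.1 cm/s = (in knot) 3.87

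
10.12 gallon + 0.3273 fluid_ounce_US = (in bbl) 0.241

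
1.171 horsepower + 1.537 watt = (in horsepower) 1.173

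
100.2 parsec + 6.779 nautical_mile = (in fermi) 3.092e+33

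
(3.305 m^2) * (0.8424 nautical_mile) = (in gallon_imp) 1.134e+06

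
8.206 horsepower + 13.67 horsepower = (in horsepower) 21.88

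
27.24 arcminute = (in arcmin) 27.24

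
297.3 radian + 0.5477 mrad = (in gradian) 1.893e+04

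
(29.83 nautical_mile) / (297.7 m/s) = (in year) 5.884e-06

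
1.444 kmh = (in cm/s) 40.11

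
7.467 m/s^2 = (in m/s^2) 7.467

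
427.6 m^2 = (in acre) 0.1057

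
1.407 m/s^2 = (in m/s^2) 1.407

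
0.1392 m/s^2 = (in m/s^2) 0.1392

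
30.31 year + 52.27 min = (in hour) 2.655e+05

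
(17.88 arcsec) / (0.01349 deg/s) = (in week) 6.088e-07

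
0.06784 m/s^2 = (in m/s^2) 0.06784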